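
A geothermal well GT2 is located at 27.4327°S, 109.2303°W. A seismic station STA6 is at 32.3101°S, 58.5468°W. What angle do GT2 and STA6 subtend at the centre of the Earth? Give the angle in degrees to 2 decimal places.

43.82°

Δφ = -4.8774°,  Δλ = 50.6835°
a = sin²(Δφ/2) + cos φ₁ cos φ₂ sin²(Δλ/2) = 0.139233
c = 2·arcsin(√a) = 0.764781 rad = 43.8187°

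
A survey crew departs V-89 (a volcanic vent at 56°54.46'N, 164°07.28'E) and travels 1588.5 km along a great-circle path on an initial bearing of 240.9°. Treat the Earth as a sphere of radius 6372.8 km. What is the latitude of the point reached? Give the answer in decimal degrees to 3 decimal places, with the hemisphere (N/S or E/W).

48.279°N

V-89: φ = +56.90767°, λ = +164.12133°
δ = d/R = 1588.5/6372.8 = 0.249262 rad
φ₂ = arcsin(sin φ₁ cos δ + cos φ₁ sin δ cos θ)
   = arcsin(0.83779·0.96909 + 0.54599·0.24669·-0.48634) = 48.27906°
λ₂ = λ₁ + atan2(sin θ sin δ cos φ₁, cos δ − sin φ₁ sin φ₂) = 145.22295°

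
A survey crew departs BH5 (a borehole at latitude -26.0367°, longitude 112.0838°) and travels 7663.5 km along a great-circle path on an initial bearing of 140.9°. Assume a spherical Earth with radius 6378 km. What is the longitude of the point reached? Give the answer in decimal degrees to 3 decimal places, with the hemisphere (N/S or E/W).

158.559°W

δ = d/R = 7663.5/6378 = 1.201552 rad
φ₂ = arcsin(sin φ₁ cos δ + cos φ₁ sin δ cos θ)
   = arcsin(-0.43895·0.36091 + 0.89851·0.93260·-0.77605) = -53.97023°
λ₂ = λ₁ + atan2(sin θ sin δ cos φ₁, cos δ − sin φ₁ sin φ₂) = -158.55901°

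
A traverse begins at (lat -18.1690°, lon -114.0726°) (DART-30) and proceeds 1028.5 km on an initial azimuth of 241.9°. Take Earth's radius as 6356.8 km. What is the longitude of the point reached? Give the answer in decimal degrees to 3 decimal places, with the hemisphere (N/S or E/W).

δ = d/R = 1028.5/6356.8 = 0.161795 rad
φ₂ = arcsin(sin φ₁ cos δ + cos φ₁ sin δ cos θ)
   = arcsin(-0.31182·0.98694 + 0.95014·0.16109·-0.47101) = -22.32382°
λ₂ = λ₁ + atan2(sin θ sin δ cos φ₁, cos δ − sin φ₁ sin φ₂) = -122.90909°

122.909°W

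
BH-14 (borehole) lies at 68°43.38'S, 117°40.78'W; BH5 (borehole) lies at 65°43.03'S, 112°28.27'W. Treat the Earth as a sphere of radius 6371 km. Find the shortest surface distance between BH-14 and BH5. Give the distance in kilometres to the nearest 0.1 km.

BH-14: φ = -68.72300°, λ = -117.67967°
BH5: φ = -65.71717°, λ = -112.47117°
Δφ = 3.0058°,  Δλ = 5.2085°
a = sin²(Δφ/2) + cos φ₁ cos φ₂ sin²(Δλ/2) = 0.000996
c = 2·arcsin(√a) = 0.063129 rad = 3.6170°
d = R·c = 6371 × 0.063129 = 402.2 km

402.2 km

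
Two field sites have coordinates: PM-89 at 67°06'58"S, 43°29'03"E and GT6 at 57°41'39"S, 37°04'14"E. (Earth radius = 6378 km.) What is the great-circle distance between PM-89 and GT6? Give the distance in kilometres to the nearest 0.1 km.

1098.3 km

PM-89: φ = -67.11611°, λ = +43.48417°
GT6: φ = -57.69417°, λ = +37.07056°
Δφ = 9.4219°,  Δλ = -6.4136°
a = sin²(Δφ/2) + cos φ₁ cos φ₂ sin²(Δλ/2) = 0.007396
c = 2·arcsin(√a) = 0.172208 rad = 9.8668°
d = R·c = 6378 × 0.172208 = 1098.3 km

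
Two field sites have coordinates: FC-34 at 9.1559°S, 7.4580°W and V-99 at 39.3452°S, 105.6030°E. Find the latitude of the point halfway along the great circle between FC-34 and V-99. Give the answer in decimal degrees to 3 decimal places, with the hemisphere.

38.778°S

Bx = cos φ₂ cos Δλ = -0.302926,  By = cos φ₂ sin Δλ = 0.711541
φₘ = atan2(sin φ₁ + sin φ₂, √((cos φ₁ + Bx)² + By²)) = -38.77769°
λₘ = λ₁ + atan2(By, cos φ₁ + Bx) = 38.65866°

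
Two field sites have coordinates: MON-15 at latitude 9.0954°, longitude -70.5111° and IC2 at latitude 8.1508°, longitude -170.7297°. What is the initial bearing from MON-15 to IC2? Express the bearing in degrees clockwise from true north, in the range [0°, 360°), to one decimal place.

279.8°

Δλ = -100.2186°
y = sin Δλ · cos φ₂ = -0.974197
x = cos φ₁ sin φ₂ − sin φ₁ cos φ₂ cos Δλ = 0.167757
θ = atan2(y, x) = -80.2295° → 279.7705° (mod 360°)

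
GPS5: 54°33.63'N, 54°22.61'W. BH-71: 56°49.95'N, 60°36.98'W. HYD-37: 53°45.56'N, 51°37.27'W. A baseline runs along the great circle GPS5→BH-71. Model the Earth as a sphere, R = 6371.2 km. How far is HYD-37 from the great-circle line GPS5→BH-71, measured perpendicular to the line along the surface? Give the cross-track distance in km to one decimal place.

GPS5: φ = +54.56050°, λ = -54.37683°
BH-71: φ = +56.83250°, λ = -60.61633°
HYD-37: φ = +53.75933°, λ = -51.62117°
δ₁₃ = central angle GPS5→HYD-37 = 0.031439 rad  (haversine)
θ₁₃ = bearing GPS5→HYD-37 = 115.284°,  θ₁₂ = bearing GPS5→BH-71 = 305.418°
dₓₜ = R·arcsin(sin δ₁₃ · sin(θ₁₃ − θ₁₂)) = 6371.2·arcsin(0.03143·sin(-190.133°)) = 35.235 km
|dₓₜ| = 35.235 km

35.2 km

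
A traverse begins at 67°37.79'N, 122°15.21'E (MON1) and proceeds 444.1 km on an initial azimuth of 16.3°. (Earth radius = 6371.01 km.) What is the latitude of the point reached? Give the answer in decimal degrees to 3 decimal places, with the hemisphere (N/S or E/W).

MON1: φ = +67.62983°, λ = +122.25350°
δ = d/R = 444.1/6371.01 = 0.069706 rad
φ₂ = arcsin(sin φ₁ cos δ + cos φ₁ sin δ cos θ)
   = arcsin(0.92474·0.99757 + 0.38059·0.06965·0.95981) = 71.43104°
λ₂ = λ₁ + atan2(sin θ sin δ cos φ₁, cos δ − sin φ₁ sin φ₂) = 125.77293°

71.431°N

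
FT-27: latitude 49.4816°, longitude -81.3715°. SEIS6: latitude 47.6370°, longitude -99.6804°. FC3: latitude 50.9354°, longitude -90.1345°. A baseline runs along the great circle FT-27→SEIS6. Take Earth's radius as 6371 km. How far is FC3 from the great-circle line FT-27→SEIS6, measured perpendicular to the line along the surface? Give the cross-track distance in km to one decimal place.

215.3 km

δ₁₃ = central angle FT-27→FC3 = 0.101050 rad  (haversine)
θ₁₃ = bearing FT-27→FC3 = 287.875°,  θ₁₂ = bearing FT-27→SEIS6 = 268.307°
dₓₜ = R·arcsin(sin δ₁₃ · sin(θ₁₃ − θ₁₂)) = 6371·arcsin(0.10088·sin(19.568°)) = 215.295 km
|dₓₜ| = 215.295 km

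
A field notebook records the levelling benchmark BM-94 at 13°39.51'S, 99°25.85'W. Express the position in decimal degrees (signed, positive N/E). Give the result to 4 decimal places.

lat: 13.6585° S → -13.6585°
lon: 99.4308° W → -99.4308°

-13.6585°, -99.4308°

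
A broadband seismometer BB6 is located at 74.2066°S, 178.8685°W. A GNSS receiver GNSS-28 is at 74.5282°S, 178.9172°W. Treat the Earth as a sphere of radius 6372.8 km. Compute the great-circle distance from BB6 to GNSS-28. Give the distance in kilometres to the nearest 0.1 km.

35.8 km

Δφ = -0.3216°,  Δλ = -0.0487°
a = sin²(Δφ/2) + cos φ₁ cos φ₂ sin²(Δλ/2) = 0.000008
c = 2·arcsin(√a) = 0.005618 rad = 0.3219°
d = R·c = 6372.8 × 0.005618 = 35.8 km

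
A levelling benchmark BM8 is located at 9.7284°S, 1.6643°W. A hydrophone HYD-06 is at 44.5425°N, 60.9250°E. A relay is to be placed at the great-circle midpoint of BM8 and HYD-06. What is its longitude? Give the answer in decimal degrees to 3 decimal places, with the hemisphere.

Bx = cos φ₂ cos Δλ = 0.328117,  By = cos φ₂ sin Δλ = 0.632712
φₘ = atan2(sin φ₁ + sin φ₂, √((cos φ₁ + Bx)² + By²)) = 20.06013°
λₘ = λ₁ + atan2(By, cos φ₁ + Bx) = 24.05174°

24.052°E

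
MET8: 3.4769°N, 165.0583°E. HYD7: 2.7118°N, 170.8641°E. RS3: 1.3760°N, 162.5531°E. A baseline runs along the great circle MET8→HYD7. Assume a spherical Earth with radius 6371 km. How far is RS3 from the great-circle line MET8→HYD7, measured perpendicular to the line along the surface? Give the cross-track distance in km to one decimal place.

267.0 km

δ₁₃ = central angle MET8→RS3 = 0.057032 rad  (haversine)
θ₁₃ = bearing MET8→RS3 = 230.050°,  θ₁₂ = bearing MET8→HYD7 = 97.355°
dₓₜ = R·arcsin(sin δ₁₃ · sin(θ₁₃ − θ₁₂)) = 6371·arcsin(0.05700·sin(132.695°)) = 266.986 km
|dₓₜ| = 266.986 km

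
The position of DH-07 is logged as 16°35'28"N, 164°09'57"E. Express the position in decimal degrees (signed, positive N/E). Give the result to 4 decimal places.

lat: 16.5911° N → +16.5911°
lon: 164.1658° E → +164.1658°

+16.5911°, +164.1658°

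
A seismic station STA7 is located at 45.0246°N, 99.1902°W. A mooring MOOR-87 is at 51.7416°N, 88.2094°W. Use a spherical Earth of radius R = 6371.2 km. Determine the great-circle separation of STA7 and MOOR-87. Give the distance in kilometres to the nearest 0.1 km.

1100.4 km

Δφ = 6.7170°,  Δλ = 10.9808°
a = sin²(Δφ/2) + cos φ₁ cos φ₂ sin²(Δλ/2) = 0.007439
c = 2·arcsin(√a) = 0.172708 rad = 9.8955°
d = R·c = 6371.2 × 0.172708 = 1100.4 km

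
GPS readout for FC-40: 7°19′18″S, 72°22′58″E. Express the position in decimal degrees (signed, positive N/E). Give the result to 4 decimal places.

-7.3217°, +72.3828°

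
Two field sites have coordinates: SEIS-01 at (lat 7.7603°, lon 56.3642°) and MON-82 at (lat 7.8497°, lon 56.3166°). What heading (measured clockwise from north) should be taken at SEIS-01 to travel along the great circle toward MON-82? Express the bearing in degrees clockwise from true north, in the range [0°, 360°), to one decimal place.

332.2°

Δλ = -0.0476°
y = sin Δλ · cos φ₂ = -0.000823
x = cos φ₁ sin φ₂ − sin φ₁ cos φ₂ cos Δλ = 0.001560
θ = atan2(y, x) = -27.8087° → 332.1913° (mod 360°)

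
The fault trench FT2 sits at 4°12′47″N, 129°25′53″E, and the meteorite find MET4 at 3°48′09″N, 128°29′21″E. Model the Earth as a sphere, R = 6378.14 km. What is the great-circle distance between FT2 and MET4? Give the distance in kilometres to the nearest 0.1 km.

114.2 km

FT2: φ = +4.21306°, λ = +129.43139°
MET4: φ = +3.80250°, λ = +128.48917°
Δφ = -0.4106°,  Δλ = -0.9422°
a = sin²(Δφ/2) + cos φ₁ cos φ₂ sin²(Δλ/2) = 0.000080
c = 2·arcsin(√a) = 0.017901 rad = 1.0257°
d = R·c = 6378.14 × 0.017901 = 114.2 km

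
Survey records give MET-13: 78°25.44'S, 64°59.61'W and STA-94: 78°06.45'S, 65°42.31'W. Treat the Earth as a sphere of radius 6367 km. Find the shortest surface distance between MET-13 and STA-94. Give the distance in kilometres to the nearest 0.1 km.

MET-13: φ = -78.42400°, λ = -64.99350°
STA-94: φ = -78.10750°, λ = -65.70517°
Δφ = 0.3165°,  Δλ = -0.7117°
a = sin²(Δφ/2) + cos φ₁ cos φ₂ sin²(Δλ/2) = 0.000009
c = 2·arcsin(√a) = 0.006074 rad = 0.3480°
d = R·c = 6367 × 0.006074 = 38.7 km

38.7 km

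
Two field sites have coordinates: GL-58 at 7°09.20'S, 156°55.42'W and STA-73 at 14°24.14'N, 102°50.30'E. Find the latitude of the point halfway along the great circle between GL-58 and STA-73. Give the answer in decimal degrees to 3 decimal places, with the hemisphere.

GL-58: φ = -7.15333°, λ = -156.92367°
STA-73: φ = +14.40233°, λ = +102.83833°
Bx = cos φ₂ cos Δλ = -0.172152,  By = cos φ₂ sin Δλ = -0.953151
φₘ = atan2(sin φ₁ + sin φ₂, √((cos φ₁ + Bx)² + By²)) = 5.64139°
λₘ = λ₁ + atan2(By, cos φ₁ + Bx) = 153.78411°

5.641°N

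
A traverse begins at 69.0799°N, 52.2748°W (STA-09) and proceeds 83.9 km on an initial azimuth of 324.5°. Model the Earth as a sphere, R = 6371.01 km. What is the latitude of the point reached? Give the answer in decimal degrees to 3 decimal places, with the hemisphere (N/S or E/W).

δ = d/R = 83.9/6371.01 = 0.013169 rad
φ₂ = arcsin(sin φ₁ cos δ + cos φ₁ sin δ cos θ)
   = arcsin(0.93408·0.99991 + 0.35707·0.01317·0.81412) = 69.68966°
λ₂ = λ₁ + atan2(sin θ sin δ cos φ₁, cos δ − sin φ₁ sin φ₂) = -53.53719°

69.690°N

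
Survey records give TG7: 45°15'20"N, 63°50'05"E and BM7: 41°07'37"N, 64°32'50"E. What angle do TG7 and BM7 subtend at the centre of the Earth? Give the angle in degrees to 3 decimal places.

4.161°

TG7: φ = +45.25556°, λ = +63.83472°
BM7: φ = +41.12694°, λ = +64.54722°
Δφ = -4.1286°,  Δλ = 0.7125°
a = sin²(Δφ/2) + cos φ₁ cos φ₂ sin²(Δλ/2) = 0.001318
c = 2·arcsin(√a) = 0.072625 rad = 4.1611°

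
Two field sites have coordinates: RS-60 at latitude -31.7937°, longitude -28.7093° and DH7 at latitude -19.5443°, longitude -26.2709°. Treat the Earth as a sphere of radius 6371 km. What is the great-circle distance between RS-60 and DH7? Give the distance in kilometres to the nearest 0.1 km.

Δφ = 12.2494°,  Δλ = 2.4384°
a = sin²(Δφ/2) + cos φ₁ cos φ₂ sin²(Δλ/2) = 0.011746
c = 2·arcsin(√a) = 0.217184 rad = 12.4437°
d = R·c = 6371 × 0.217184 = 1383.7 km

1383.7 km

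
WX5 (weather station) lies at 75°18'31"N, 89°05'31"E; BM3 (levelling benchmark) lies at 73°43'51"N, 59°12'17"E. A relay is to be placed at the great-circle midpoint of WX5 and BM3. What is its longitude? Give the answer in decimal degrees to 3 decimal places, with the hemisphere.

WX5: φ = +75.30861°, λ = +89.09194°
BM3: φ = +73.73083°, λ = +59.20472°
Bx = cos φ₂ cos Δλ = 0.242892,  By = cos φ₂ sin Δλ = -0.139597
φₘ = atan2(sin φ₁ + sin φ₂, √((cos φ₁ + Bx)² + By²)) = 75.01809°
λₘ = λ₁ + atan2(By, cos φ₁ + Bx) = 73.38809°

73.388°E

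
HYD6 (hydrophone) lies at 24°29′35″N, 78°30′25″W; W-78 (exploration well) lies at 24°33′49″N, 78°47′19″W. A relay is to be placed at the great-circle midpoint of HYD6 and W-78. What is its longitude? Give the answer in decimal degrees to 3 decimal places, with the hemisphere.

78.648°W

HYD6: φ = +24.49306°, λ = -78.50694°
W-78: φ = +24.56361°, λ = -78.78861°
Bx = cos φ₂ cos Δλ = 0.909489,  By = cos φ₂ sin Δλ = -0.004471
φₘ = atan2(sin φ₁ + sin φ₂, √((cos φ₁ + Bx)² + By²)) = 24.52840°
λₘ = λ₁ + atan2(By, cos φ₁ + Bx) = -78.64774°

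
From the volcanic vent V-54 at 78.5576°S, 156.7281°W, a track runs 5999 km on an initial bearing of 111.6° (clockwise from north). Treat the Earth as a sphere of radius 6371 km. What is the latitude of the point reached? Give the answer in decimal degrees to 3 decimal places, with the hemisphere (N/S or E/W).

δ = d/R = 5999/6371 = 0.941610 rad
φ₂ = arcsin(sin φ₁ cos δ + cos φ₁ sin δ cos θ)
   = arcsin(-0.98012·0.58849 + 0.19838·0.80851·-0.36812) = -39.48196°
λ₂ = λ₁ + atan2(sin θ sin δ cos φ₁, cos δ − sin φ₁ sin φ₂) = -53.62543°

39.482°S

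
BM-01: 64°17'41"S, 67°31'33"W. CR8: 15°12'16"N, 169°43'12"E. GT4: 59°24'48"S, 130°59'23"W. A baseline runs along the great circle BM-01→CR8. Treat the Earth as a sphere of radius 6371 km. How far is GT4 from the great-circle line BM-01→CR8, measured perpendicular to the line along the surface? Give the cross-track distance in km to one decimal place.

BM-01: φ = -64.29472°, λ = -67.52583°
CR8: φ = +15.20444°, λ = +169.72000°
GT4: φ = -59.41333°, λ = -130.98972°
δ₁₃ = central angle BM-01→GT4 = 0.506866 rad  (haversine)
θ₁₃ = bearing BM-01→GT4 = 249.682°,  θ₁₂ = bearing BM-01→CR8 = 246.275°
dₓₜ = R·arcsin(sin δ₁₃ · sin(θ₁₃ − θ₁₂)) = 6371·arcsin(0.48544·sin(3.407°)) = 183.835 km
|dₓₜ| = 183.835 km

183.8 km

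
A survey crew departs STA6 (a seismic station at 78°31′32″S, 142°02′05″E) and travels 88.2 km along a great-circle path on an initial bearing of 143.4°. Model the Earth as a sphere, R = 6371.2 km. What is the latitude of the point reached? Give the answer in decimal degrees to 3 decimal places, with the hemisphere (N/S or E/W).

STA6: φ = -78.52556°, λ = +142.03472°
δ = d/R = 88.2/6371.2 = 0.013844 rad
φ₂ = arcsin(sin φ₁ cos δ + cos φ₁ sin δ cos θ)
   = arcsin(-0.98001·0.99990 + 0.19893·0.01384·-0.80282) = -79.15216°
λ₂ = λ₁ + atan2(sin θ sin δ cos φ₁, cos δ − sin φ₁ sin φ₂) = 144.54824°

79.152°S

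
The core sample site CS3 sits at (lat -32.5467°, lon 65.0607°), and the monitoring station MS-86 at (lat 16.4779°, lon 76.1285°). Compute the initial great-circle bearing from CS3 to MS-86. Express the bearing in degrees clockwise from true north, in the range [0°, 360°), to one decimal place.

Δλ = 11.0678°
y = sin Δλ · cos φ₂ = 0.184086
x = cos φ₁ sin φ₂ − sin φ₁ cos φ₂ cos Δλ = 0.745396
θ = atan2(y, x) = 13.8724° → 13.8724° (mod 360°)

13.9°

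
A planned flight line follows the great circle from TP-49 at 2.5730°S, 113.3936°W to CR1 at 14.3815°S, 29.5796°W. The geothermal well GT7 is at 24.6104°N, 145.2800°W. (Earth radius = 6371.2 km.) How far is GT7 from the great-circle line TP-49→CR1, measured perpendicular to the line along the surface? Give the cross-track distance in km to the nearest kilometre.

2070 km

δ₁₃ = central angle TP-49→GT7 = 0.718958 rad  (haversine)
θ₁₃ = bearing TP-49→GT7 = 313.181°,  θ₁₂ = bearing TP-49→CR1 = 104.186°
dₓₜ = R·arcsin(sin δ₁₃ · sin(θ₁₃ − θ₁₂)) = 6371.2·arcsin(0.65860·sin(208.994°)) = -2070.159 km
|dₓₜ| = 2070.159 km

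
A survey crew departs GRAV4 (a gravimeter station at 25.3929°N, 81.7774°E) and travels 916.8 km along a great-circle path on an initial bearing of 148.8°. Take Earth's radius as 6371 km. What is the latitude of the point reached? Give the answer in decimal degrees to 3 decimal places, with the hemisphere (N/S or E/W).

δ = d/R = 916.8/6371 = 0.143902 rad
φ₂ = arcsin(sin φ₁ cos δ + cos φ₁ sin δ cos θ)
   = arcsin(0.42882·0.98966 + 0.90339·0.14341·-0.85536) = 18.27495°
λ₂ = λ₁ + atan2(sin θ sin δ cos φ₁, cos δ − sin φ₁ sin φ₂) = 86.26447°

18.275°N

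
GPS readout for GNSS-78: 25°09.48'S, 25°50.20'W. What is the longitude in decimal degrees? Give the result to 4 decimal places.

25.8367°W

25° + 50.20′/60 = 25 + 0.83667 = 25.8367°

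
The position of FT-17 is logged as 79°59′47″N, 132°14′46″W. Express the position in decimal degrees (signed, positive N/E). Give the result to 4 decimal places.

+79.9964°, -132.2461°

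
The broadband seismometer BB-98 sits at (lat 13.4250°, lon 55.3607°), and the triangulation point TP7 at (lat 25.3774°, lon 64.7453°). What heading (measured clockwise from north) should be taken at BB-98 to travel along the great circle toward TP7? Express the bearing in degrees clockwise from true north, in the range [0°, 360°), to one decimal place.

35.1°

Δλ = 9.3846°
y = sin Δλ · cos φ₂ = 0.147326
x = cos φ₁ sin φ₂ − sin φ₁ cos φ₂ cos Δλ = 0.209907
θ = atan2(y, x) = 35.0637° → 35.0637° (mod 360°)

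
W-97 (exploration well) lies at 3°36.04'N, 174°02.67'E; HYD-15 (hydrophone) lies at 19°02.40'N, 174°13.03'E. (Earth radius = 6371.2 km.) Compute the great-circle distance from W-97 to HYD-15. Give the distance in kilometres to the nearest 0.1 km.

W-97: φ = +3.60067°, λ = +174.04450°
HYD-15: φ = +19.04000°, λ = +174.21717°
Δφ = 15.4393°,  Δλ = 0.1727°
a = sin²(Δφ/2) + cos φ₁ cos φ₂ sin²(Δλ/2) = 0.018046
c = 2·arcsin(√a) = 0.269483 rad = 15.4403°
d = R·c = 6371.2 × 0.269483 = 1716.9 km

1716.9 km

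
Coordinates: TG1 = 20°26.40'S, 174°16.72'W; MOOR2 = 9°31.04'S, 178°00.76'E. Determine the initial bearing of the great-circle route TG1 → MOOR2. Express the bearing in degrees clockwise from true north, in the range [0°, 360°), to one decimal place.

324.6°

TG1: φ = -20.44000°, λ = -174.27867°
MOOR2: φ = -9.51733°, λ = +178.01267°
Δλ = -7.7087°
y = sin Δλ · cos φ₂ = -0.132290
x = cos φ₁ sin φ₂ − sin φ₁ cos φ₂ cos Δλ = 0.186371
θ = atan2(y, x) = -35.3678° → 324.6322° (mod 360°)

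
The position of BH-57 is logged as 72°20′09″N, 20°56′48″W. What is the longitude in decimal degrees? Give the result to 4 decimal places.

20.9467°W

20° + 56′/60 + 48″/3600 = 20 + 0.93333 + 0.01333 = 20.9467°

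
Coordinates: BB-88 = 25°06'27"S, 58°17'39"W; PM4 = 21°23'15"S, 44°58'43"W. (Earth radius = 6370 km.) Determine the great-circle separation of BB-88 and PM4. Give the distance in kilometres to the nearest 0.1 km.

BB-88: φ = -25.10750°, λ = -58.29417°
PM4: φ = -21.38750°, λ = -44.97861°
Δφ = 3.7200°,  Δλ = 13.3156°
a = sin²(Δφ/2) + cos φ₁ cos φ₂ sin²(Δλ/2) = 0.012387
c = 2·arcsin(√a) = 0.223056 rad = 12.7802°
d = R·c = 6370 × 0.223056 = 1420.9 km

1420.9 km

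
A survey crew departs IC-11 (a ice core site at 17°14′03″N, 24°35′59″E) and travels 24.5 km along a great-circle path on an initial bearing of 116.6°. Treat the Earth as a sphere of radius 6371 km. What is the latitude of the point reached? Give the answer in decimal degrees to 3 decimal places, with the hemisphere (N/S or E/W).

IC-11: φ = +17.23417°, λ = +24.59972°
δ = d/R = 24.5/6371 = 0.003846 rad
φ₂ = arcsin(sin φ₁ cos δ + cos φ₁ sin δ cos θ)
   = arcsin(0.29628·0.99999 + 0.95510·0.00385·-0.44776) = 17.13541°
λ₂ = λ₁ + atan2(sin θ sin δ cos φ₁, cos δ − sin φ₁ sin φ₂) = 24.80589°

17.135°N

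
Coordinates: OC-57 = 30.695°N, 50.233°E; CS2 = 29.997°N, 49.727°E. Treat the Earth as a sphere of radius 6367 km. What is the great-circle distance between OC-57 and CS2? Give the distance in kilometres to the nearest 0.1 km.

91.5 km

Δφ = -0.6980°,  Δλ = -0.5060°
a = sin²(Δφ/2) + cos φ₁ cos φ₂ sin²(Δλ/2) = 0.000052
c = 2·arcsin(√a) = 0.014370 rad = 0.8233°
d = R·c = 6367 × 0.014370 = 91.5 km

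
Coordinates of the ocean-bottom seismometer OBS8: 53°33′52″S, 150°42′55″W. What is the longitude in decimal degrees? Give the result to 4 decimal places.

150.7153°W

150° + 42′/60 + 55″/3600 = 150 + 0.70000 + 0.01528 = 150.7153°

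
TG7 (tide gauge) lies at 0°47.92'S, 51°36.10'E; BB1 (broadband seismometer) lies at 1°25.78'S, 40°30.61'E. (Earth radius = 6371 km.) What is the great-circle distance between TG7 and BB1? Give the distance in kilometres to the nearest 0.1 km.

1235.1 km

TG7: φ = -0.79867°, λ = +51.60167°
BB1: φ = -1.42967°, λ = +40.51017°
Δφ = -0.6310°,  Δλ = -11.0915°
a = sin²(Δφ/2) + cos φ₁ cos φ₂ sin²(Δλ/2) = 0.009366
c = 2·arcsin(√a) = 0.193859 rad = 11.1073°
d = R·c = 6371 × 0.193859 = 1235.1 km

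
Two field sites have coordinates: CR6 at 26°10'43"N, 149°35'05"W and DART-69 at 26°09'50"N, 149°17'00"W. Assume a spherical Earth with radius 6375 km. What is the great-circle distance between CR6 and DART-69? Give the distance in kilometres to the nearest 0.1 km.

CR6: φ = +26.17861°, λ = -149.58472°
DART-69: φ = +26.16389°, λ = -149.28333°
Δφ = -0.0147°,  Δλ = 0.3014°
a = sin²(Δφ/2) + cos φ₁ cos φ₂ sin²(Δλ/2) = 0.000006
c = 2·arcsin(√a) = 0.004728 rad = 0.2709°
d = R·c = 6375 × 0.004728 = 30.1 km

30.1 km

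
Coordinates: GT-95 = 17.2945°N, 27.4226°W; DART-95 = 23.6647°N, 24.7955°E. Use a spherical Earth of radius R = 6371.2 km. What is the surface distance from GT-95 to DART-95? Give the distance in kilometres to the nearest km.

5457 km

Δφ = 6.3702°,  Δλ = 52.2181°
a = sin²(Δφ/2) + cos φ₁ cos φ₂ sin²(Δλ/2) = 0.172453
c = 2·arcsin(√a) = 0.856489 rad = 49.0732°
d = R·c = 6371.2 × 0.856489 = 5456.9 km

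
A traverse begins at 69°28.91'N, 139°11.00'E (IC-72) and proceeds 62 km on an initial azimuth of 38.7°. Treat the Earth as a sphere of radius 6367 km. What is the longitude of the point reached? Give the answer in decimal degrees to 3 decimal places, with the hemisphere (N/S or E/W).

140.199°E

IC-72: φ = +69.48183°, λ = +139.18333°
δ = d/R = 62/6367 = 0.009738 rad
φ₂ = arcsin(sin φ₁ cos δ + cos φ₁ sin δ cos θ)
   = arcsin(0.93656·0.99995 + 0.35050·0.00974·0.78043) = 69.91436°
λ₂ = λ₁ + atan2(sin θ sin δ cos φ₁, cos δ − sin φ₁ sin φ₂) = 140.19914°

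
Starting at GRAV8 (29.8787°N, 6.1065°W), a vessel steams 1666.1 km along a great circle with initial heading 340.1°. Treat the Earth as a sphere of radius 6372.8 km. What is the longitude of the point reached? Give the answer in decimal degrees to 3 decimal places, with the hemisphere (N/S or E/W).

δ = d/R = 1666.1/6372.8 = 0.261439 rad
φ₂ = arcsin(sin φ₁ cos δ + cos φ₁ sin δ cos θ)
   = arcsin(0.49817·0.96602 + 0.86708·0.25847·0.94029) = 43.78630°
λ₂ = λ₁ + atan2(sin θ sin δ cos φ₁, cos δ − sin φ₁ sin φ₂) = -13.10631°

13.106°W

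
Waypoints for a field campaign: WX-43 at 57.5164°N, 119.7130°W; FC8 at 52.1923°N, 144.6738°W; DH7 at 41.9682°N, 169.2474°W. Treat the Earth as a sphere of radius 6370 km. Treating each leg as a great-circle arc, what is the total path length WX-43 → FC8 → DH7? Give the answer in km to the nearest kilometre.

3856 km

WX-43→FC8: c = 0.265600 rad, d = 1691.87 km
FC8→DH7: c = 0.339745 rad, d = 2164.18 km
Total = 1691.87 + 2164.18 = 3856.05 km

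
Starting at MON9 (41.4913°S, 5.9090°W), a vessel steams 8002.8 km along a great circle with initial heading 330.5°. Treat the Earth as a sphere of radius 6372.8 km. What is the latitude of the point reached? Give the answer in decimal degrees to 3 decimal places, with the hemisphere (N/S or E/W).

24.494°N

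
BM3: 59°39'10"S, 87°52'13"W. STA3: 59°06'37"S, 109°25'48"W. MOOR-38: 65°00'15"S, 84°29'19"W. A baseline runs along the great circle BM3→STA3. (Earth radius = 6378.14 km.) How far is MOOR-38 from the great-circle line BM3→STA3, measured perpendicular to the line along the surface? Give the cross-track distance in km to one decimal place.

BM3: φ = -59.65278°, λ = -87.87028°
STA3: φ = -59.11028°, λ = -109.43000°
MOOR-38: φ = -65.00417°, λ = -84.48861°
δ₁₃ = central angle BM3→MOOR-38 = 0.097304 rad  (haversine)
θ₁₃ = bearing BM3→MOOR-38 = 165.134°,  θ₁₂ = bearing BM3→STA3 = 263.490°
dₓₜ = R·arcsin(sin δ₁₃ · sin(θ₁₃ − θ₁₂)) = 6378.14·arcsin(0.09715·sin(-98.356°)) = -614.009 km
|dₓₜ| = 614.009 km

614.0 km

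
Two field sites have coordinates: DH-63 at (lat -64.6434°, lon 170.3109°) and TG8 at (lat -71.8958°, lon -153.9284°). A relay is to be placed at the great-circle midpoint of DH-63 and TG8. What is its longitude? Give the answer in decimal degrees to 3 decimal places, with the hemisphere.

174.745°W

Bx = cos φ₂ cos Δλ = 0.252160,  By = cos φ₂ sin Δλ = 0.181600
φₘ = atan2(sin φ₁ + sin φ₂, √((cos φ₁ + Bx)² + By²)) = -69.20267°
λₘ = λ₁ + atan2(By, cos φ₁ + Bx) = -174.74529°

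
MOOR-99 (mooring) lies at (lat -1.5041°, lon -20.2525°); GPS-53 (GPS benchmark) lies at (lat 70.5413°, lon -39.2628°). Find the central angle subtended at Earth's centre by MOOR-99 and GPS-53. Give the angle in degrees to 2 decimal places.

73.14°

Δφ = 72.0454°,  Δλ = -19.0103°
a = sin²(Δφ/2) + cos φ₁ cos φ₂ sin²(Δλ/2) = 0.354950
c = 2·arcsin(√a) = 1.276464 rad = 73.1360°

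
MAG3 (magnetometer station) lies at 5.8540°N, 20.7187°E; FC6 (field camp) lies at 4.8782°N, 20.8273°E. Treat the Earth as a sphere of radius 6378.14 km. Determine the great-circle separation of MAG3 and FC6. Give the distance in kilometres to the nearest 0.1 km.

109.3 km

Δφ = -0.9758°,  Δλ = 0.1086°
a = sin²(Δφ/2) + cos φ₁ cos φ₂ sin²(Δλ/2) = 0.000073
c = 2·arcsin(√a) = 0.017135 rad = 0.9818°
d = R·c = 6378.14 × 0.017135 = 109.3 km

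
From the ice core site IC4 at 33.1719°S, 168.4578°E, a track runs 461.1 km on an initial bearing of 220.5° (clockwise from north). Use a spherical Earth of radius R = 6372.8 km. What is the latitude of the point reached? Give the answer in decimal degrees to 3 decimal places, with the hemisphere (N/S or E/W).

δ = d/R = 461.1/6372.8 = 0.072354 rad
φ₂ = arcsin(sin φ₁ cos δ + cos φ₁ sin δ cos θ)
   = arcsin(-0.54715·0.99738 + 0.83703·0.07229·-0.76041) = -36.28012°
λ₂ = λ₁ + atan2(sin θ sin δ cos φ₁, cos δ − sin φ₁ sin φ₂) = 165.11899°

36.280°S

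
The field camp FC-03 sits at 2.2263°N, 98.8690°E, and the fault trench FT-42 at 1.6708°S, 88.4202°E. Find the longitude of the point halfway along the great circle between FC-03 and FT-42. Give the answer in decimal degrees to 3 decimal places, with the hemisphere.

93.644°E

Bx = cos φ₂ cos Δλ = 0.982999,  By = cos φ₂ sin Δλ = -0.181280
φₘ = atan2(sin φ₁ + sin φ₂, √((cos φ₁ + Bx)² + By²)) = 0.27891°
λₘ = λ₁ + atan2(By, cos φ₁ + Bx) = 93.64374°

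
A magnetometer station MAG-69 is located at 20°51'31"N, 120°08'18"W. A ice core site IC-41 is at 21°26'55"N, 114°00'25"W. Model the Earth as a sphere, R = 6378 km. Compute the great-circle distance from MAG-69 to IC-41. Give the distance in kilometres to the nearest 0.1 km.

MAG-69: φ = +20.85861°, λ = -120.13833°
IC-41: φ = +21.44861°, λ = -114.00694°
Δφ = 0.5900°,  Δλ = 6.1314°
a = sin²(Δφ/2) + cos φ₁ cos φ₂ sin²(Δλ/2) = 0.002514
c = 2·arcsin(√a) = 0.100325 rad = 5.7482°
d = R·c = 6378 × 0.100325 = 639.9 km

639.9 km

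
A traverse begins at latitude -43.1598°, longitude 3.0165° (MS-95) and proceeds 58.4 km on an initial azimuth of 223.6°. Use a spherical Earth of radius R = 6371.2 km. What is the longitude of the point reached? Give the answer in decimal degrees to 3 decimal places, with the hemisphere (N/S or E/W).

2.517°E

δ = d/R = 58.4/6371.2 = 0.009166 rad
φ₂ = arcsin(sin φ₁ cos δ + cos φ₁ sin δ cos θ)
   = arcsin(-0.68404·0.99996 + 0.72945·0.00917·-0.72417) = -43.53904°
λ₂ = λ₁ + atan2(sin θ sin δ cos φ₁, cos δ − sin φ₁ sin φ₂) = 2.51688°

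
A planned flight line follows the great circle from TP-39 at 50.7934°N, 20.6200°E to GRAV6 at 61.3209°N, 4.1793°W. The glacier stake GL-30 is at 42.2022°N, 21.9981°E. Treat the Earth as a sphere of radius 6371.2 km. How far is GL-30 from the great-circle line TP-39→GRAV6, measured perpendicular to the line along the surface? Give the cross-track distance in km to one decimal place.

564.1 km

δ₁₃ = central angle TP-39→GL-30 = 0.150849 rad  (haversine)
θ₁₃ = bearing TP-39→GL-30 = 173.191°,  θ₁₂ = bearing TP-39→GRAV6 = 317.151°
dₓₜ = R·arcsin(sin δ₁₃ · sin(θ₁₃ − θ₁₂)) = 6371.2·arcsin(0.15028·sin(-143.959°)) = -564.060 km
|dₓₜ| = 564.060 km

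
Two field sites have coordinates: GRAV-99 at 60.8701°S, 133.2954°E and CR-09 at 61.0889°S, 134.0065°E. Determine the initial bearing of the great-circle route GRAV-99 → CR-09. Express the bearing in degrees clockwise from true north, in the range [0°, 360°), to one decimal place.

Δλ = 0.7111°
y = sin Δλ · cos φ₂ = 0.006000
x = cos φ₁ sin φ₂ − sin φ₁ cos φ₂ cos Δλ = -0.003851
θ = atan2(y, x) = 122.6958° → 122.6958° (mod 360°)

122.7°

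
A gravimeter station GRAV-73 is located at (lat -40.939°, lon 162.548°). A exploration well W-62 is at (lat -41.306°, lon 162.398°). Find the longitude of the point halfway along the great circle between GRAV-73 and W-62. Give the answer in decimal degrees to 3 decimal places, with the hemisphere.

Bx = cos φ₂ cos Δλ = 0.751192,  By = cos φ₂ sin Δλ = -0.001967
φₘ = atan2(sin φ₁ + sin φ₂, √((cos φ₁ + Bx)² + By²)) = -41.12252°
λₘ = λ₁ + atan2(By, cos φ₁ + Bx) = 162.47321°

162.473°E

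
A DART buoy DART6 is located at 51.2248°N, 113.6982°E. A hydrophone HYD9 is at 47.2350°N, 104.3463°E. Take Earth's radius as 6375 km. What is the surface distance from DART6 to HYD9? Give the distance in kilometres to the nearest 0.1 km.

Δφ = -3.9898°,  Δλ = -9.3519°
a = sin²(Δφ/2) + cos φ₁ cos φ₂ sin²(Δλ/2) = 0.004038
c = 2·arcsin(√a) = 0.127171 rad = 7.2864°
d = R·c = 6375 × 0.127171 = 810.7 km

810.7 km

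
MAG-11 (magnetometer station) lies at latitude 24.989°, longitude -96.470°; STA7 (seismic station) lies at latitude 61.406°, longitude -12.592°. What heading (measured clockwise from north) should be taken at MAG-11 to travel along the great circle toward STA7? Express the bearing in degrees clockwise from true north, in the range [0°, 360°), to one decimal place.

Δλ = 83.8780°
y = sin Δλ · cos φ₂ = 0.475870
x = cos φ₁ sin φ₂ − sin φ₁ cos φ₂ cos Δλ = 0.774278
θ = atan2(y, x) = 31.5749° → 31.5749° (mod 360°)

31.6°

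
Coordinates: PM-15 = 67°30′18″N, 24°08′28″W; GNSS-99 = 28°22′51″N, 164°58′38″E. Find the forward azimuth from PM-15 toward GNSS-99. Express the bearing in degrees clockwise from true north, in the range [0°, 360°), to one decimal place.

PM-15: φ = +67.50500°, λ = -24.14111°
GNSS-99: φ = +28.38083°, λ = +164.97722°
Δλ = -170.8817°
y = sin Δλ · cos φ₂ = -0.139427
x = cos φ₁ sin φ₂ − sin φ₁ cos φ₂ cos Δλ = 0.984456
θ = atan2(y, x) = -8.0611° → 351.9389° (mod 360°)

351.9°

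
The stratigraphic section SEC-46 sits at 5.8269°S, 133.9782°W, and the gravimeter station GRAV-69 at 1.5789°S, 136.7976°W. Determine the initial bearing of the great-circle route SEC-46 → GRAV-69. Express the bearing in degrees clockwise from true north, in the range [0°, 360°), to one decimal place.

Δλ = -2.8194°
y = sin Δλ · cos φ₂ = -0.049169
x = cos φ₁ sin φ₂ − sin φ₁ cos φ₂ cos Δλ = 0.073951
θ = atan2(y, x) = -33.6196° → 326.3804° (mod 360°)

326.4°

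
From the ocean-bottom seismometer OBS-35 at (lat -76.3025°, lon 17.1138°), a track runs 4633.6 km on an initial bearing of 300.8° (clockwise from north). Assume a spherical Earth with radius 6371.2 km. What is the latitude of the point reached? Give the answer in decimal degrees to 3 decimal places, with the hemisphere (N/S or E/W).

40.176°S

δ = d/R = 4633.6/6371.2 = 0.727273 rad
φ₂ = arcsin(sin φ₁ cos δ + cos φ₁ sin δ cos θ)
   = arcsin(-0.97156·0.74699 + 0.23680·0.66483·0.51204) = -40.17577°
λ₂ = λ₁ + atan2(sin θ sin δ cos φ₁, cos δ − sin φ₁ sin φ₂) = -31.25201°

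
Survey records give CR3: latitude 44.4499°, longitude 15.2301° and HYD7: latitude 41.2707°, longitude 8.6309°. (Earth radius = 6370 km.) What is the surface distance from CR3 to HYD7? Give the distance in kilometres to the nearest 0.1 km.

Δφ = -3.1792°,  Δλ = -6.5992°
a = sin²(Δφ/2) + cos φ₁ cos φ₂ sin²(Δλ/2) = 0.002547
c = 2·arcsin(√a) = 0.100978 rad = 5.7856°
d = R·c = 6370 × 0.100978 = 643.2 km

643.2 km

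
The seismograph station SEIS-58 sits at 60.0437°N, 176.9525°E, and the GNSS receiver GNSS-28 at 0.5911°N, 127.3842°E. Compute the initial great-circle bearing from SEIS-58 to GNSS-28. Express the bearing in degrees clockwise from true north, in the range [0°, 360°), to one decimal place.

233.8°

Δλ = -49.5683°
y = sin Δλ · cos φ₂ = -0.761139
x = cos φ₁ sin φ₂ − sin φ₁ cos φ₂ cos Δλ = -0.556719
θ = atan2(y, x) = -126.1828° → 233.8172° (mod 360°)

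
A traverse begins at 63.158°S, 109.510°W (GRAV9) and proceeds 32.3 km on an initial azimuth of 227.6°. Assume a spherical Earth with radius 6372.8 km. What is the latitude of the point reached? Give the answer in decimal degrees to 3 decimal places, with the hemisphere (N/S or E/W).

δ = d/R = 32.3/6372.8 = 0.005068 rad
φ₂ = arcsin(sin φ₁ cos δ + cos φ₁ sin δ cos θ)
   = arcsin(-0.89226·0.99999 + 0.45153·0.00507·-0.67430) = -63.35302°
λ₂ = λ₁ + atan2(sin θ sin δ cos φ₁, cos δ − sin φ₁ sin φ₂) = -109.98815°

63.353°S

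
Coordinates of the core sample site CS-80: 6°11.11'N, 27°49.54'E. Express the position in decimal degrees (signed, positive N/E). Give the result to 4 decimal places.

+6.1852°, +27.8257°

lat: 6.1852° N → +6.1852°
lon: 27.8257° E → +27.8257°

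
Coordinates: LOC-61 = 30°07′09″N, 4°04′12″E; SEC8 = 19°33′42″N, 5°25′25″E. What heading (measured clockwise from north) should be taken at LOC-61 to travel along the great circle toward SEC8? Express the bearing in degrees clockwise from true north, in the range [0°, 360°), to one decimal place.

173.1°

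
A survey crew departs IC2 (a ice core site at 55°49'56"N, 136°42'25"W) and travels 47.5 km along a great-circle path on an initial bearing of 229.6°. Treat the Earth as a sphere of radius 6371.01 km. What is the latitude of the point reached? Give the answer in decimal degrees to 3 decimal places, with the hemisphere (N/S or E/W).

IC2: φ = +55.83222°, λ = -136.70694°
δ = d/R = 47.5/6371.01 = 0.007456 rad
φ₂ = arcsin(sin φ₁ cos δ + cos φ₁ sin δ cos θ)
   = arcsin(0.82740·0.99997 + 0.56162·0.00746·-0.64812) = 55.55401°
λ₂ = λ₁ + atan2(sin θ sin δ cos φ₁, cos δ − sin φ₁ sin φ₂) = -137.28208°

55.554°N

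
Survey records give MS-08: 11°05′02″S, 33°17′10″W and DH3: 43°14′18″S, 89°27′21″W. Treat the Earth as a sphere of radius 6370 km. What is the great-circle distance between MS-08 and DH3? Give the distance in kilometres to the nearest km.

MS-08: φ = -11.08389°, λ = -33.28611°
DH3: φ = -43.23833°, λ = -89.45583°
Δφ = -32.1544°,  Δλ = -56.1697°
a = sin²(Δφ/2) + cos φ₁ cos φ₂ sin²(Δλ/2) = 0.235142
c = 2·arcsin(√a) = 1.012530 rad = 58.0137°
d = R·c = 6370 × 1.012530 = 6449.8 km

6450 km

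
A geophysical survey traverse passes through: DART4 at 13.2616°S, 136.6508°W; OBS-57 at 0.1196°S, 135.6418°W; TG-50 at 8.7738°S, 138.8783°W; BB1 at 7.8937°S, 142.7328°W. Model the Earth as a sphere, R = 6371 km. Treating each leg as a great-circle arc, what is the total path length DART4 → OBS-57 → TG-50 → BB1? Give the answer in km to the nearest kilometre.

DART4→OBS-57: c = 0.230034 rad, d = 1465.55 km
OBS-57→TG-50: c = 0.161183 rad, d = 1026.90 km
TG-50→BB1: c = 0.068312 rad, d = 435.21 km
Total = 1465.55 + 1026.90 + 435.21 = 2927.66 km

2928 km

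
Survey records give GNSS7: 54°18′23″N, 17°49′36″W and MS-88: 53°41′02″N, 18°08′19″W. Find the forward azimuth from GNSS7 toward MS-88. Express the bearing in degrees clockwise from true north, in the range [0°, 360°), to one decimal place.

196.5°

GNSS7: φ = +54.30639°, λ = -17.82667°
MS-88: φ = +53.68389°, λ = -18.13861°
Δλ = -0.3119°
y = sin Δλ · cos φ₂ = -0.003224
x = cos φ₁ sin φ₂ − sin φ₁ cos φ₂ cos Δλ = -0.010857
θ = atan2(y, x) = -163.4596° → 196.5404° (mod 360°)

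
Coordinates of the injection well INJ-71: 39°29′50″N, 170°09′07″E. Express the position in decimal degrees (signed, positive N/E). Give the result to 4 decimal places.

+39.4972°, +170.1519°

lat: 39.4972° N → +39.4972°
lon: 170.1519° E → +170.1519°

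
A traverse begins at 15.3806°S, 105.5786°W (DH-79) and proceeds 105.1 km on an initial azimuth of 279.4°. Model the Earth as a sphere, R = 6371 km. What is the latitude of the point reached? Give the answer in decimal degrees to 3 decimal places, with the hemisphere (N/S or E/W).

δ = d/R = 105.1/6371 = 0.016497 rad
φ₂ = arcsin(sin φ₁ cos δ + cos φ₁ sin δ cos θ)
   = arcsin(-0.26523·0.99986 + 0.96419·0.01650·0.16333) = -15.22415°
λ₂ = λ₁ + atan2(sin θ sin δ cos φ₁, cos δ − sin φ₁ sin φ₂) = -106.54501°

15.224°S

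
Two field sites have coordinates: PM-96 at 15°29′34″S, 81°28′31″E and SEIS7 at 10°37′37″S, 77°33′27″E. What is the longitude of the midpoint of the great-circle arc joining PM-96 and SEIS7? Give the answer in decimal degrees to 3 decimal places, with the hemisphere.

PM-96: φ = -15.49278°, λ = +81.47528°
SEIS7: φ = -10.62694°, λ = +77.55750°
Bx = cos φ₂ cos Δλ = 0.980552,  By = cos φ₂ sin Δλ = -0.067153
φₘ = atan2(sin φ₁ + sin φ₂, √((cos φ₁ + Bx)² + By²)) = -13.06723°
λₘ = λ₁ + atan2(By, cos φ₁ + Bx) = 79.49707°

79.497°E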